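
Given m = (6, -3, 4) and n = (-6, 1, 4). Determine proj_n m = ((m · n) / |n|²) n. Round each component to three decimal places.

(2.604, -0.434, -1.736)

m · n = 6·(-6) + (-3)·1 + 4·4 = -36 - 3 + 16 = -23
|n|² = 36 + 1 + 16 = 53
proj_n m = (-23/53) · (-6, 1, 4) ≈ (2.604, -0.434, -1.736)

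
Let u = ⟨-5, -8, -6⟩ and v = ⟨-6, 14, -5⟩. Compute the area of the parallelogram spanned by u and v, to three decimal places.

i: (-8)·(-5) - (-6)·14 = 40 - (-84) = 124
j: (-6)·(-6) - (-5)·(-5) = 36 - 25 = 11
k: (-5)·14 - (-8)·(-6) = -70 - 48 = -118
u × v = (124, 11, -118)
|u × v| = √(124² + 11² + (-118)²) = √29421 ≈ 171.5255

171.526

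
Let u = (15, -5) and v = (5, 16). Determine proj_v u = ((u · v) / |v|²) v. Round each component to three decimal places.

u · v = 15·5 + (-5)·16 = 75 - 80 = -5
|v|² = 25 + 256 = 281
proj_v u = (-5/281) · (5, 16) ≈ (-0.089, -0.285)

(-0.089, -0.285)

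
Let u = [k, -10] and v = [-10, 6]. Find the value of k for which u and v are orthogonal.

-6

u · v = k·(-10) + (-10)·6 = -60 - 10k
Set equal to 0: -10k = 60, so k = -6.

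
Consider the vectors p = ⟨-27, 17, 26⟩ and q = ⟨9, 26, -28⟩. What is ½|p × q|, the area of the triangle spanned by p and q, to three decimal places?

i: 17·(-28) - 26·26 = -476 - 676 = -1152
j: 26·9 - (-27)·(-28) = 234 - 756 = -522
k: (-27)·26 - 17·9 = -702 - 153 = -855
p × q = (-1152, -522, -855)
|p × q| = √((-1152)² + (-522)² + (-855)²) = √2330613 ≈ 1526.6345
area = ½ · 1526.6345 ≈ 763.317

763.317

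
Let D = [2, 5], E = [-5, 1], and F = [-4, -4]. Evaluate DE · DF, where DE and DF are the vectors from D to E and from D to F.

DE = E − D = (-7, -4)
DF = F − D = (-6, -9)
DE · DF = (-7)·(-6) + (-4)·(-9) = 42 + 36 = 78

78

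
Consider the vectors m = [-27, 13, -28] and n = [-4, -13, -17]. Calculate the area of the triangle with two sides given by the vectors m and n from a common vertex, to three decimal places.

395.298

i: 13·(-17) - (-28)·(-13) = -221 - 364 = -585
j: (-28)·(-4) - (-27)·(-17) = 112 - 459 = -347
k: (-27)·(-13) - 13·(-4) = 351 - (-52) = 403
m × n = (-585, -347, 403)
|m × n| = √((-585)² + (-347)² + 403²) = √625043 ≈ 790.5966
area = ½ · 790.5966 ≈ 395.298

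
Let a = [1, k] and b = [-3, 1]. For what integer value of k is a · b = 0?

a · b = 1·(-3) + k·1 = -3 + 1k
Set equal to 0: 1k = 3, so k = 3.

3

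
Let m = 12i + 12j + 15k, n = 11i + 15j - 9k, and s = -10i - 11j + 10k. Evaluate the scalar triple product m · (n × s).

n × s:
i: 15·10 - (-9)·(-11) = 150 - 99 = 51
j: (-9)·(-10) - 11·10 = 90 - 110 = -20
k: 11·(-11) - 15·(-10) = -121 - (-150) = 29
n × s = (51, -20, 29)
m · (n × s) = 12·51 + 12·(-20) + 15·29 = 612 - 240 + 435 = 807

807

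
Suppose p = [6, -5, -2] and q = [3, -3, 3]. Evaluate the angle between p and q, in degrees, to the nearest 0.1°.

p · q = 6·3 + (-5)·(-3) + (-2)·3 = 18 + 15 - 6 = 27
|p|² = 36 + 25 + 4 = 65,  |p| = √65 ≈ 8.062258
|q|² = 9 + 9 + 9 = 27,  |q| = √27 ≈ 5.196152
cos θ = 27 / (8.062258 · 5.196152) ≈ 0.64450
θ = arccos(0.64450) ≈ 49.9°

49.9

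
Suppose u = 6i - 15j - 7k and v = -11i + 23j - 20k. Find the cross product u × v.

i: (-15)·(-20) - (-7)·23 = 300 - (-161) = 461
j: (-7)·(-11) - 6·(-20) = 77 - (-120) = 197
k: 6·23 - (-15)·(-11) = 138 - 165 = -27
u × v = (461, 197, -27)

(461, 197, -27)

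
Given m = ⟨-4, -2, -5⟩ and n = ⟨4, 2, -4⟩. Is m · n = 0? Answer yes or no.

m · n = (-4)·4 + (-2)·2 + (-5)·(-4) = -16 - 4 + 20 = 0
Zero, so the vectors are orthogonal.

yes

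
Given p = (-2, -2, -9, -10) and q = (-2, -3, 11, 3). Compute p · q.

-119

p · q = (-2)·(-2) + (-2)·(-3) + (-9)·11 + (-10)·3 = 4 + 6 - 99 - 30 = -119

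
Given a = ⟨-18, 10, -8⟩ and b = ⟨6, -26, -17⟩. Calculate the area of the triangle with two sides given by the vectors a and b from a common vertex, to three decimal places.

329.645

i: 10·(-17) - (-8)·(-26) = -170 - 208 = -378
j: (-8)·6 - (-18)·(-17) = -48 - 306 = -354
k: (-18)·(-26) - 10·6 = 468 - 60 = 408
a × b = (-378, -354, 408)
|a × b| = √((-378)² + (-354)² + 408²) = √434664 ≈ 659.2905
area = ½ · 659.2905 ≈ 329.645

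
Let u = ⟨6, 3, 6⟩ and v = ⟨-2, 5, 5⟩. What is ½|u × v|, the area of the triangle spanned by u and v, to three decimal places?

i: 3·5 - 6·5 = 15 - 30 = -15
j: 6·(-2) - 6·5 = -12 - 30 = -42
k: 6·5 - 3·(-2) = 30 - (-6) = 36
u × v = (-15, -42, 36)
|u × v| = √((-15)² + (-42)² + 36²) = √3285 ≈ 57.3149
area = ½ · 57.3149 ≈ 28.657

28.657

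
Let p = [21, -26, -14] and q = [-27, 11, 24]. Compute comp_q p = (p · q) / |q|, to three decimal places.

p · q = 21·(-27) + (-26)·11 + (-14)·24 = -567 - 286 - 336 = -1189
|q| = √(729 + 121 + 576) = √1426 ≈ 37.7624
comp_q p = -1189 / √1426 ≈ -31.486

-31.486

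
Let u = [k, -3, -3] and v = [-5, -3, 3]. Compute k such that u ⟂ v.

u · v = k·(-5) + (-3)·(-3) + (-3)·3 = 0 - 5k
Set equal to 0: -5k = 0, so k = 0.

0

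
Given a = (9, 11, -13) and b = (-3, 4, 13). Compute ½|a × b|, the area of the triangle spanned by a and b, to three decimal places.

110.533

i: 11·13 - (-13)·4 = 143 - (-52) = 195
j: (-13)·(-3) - 9·13 = 39 - 117 = -78
k: 9·4 - 11·(-3) = 36 - (-33) = 69
a × b = (195, -78, 69)
|a × b| = √(195² + (-78)² + 69²) = √48870 ≈ 221.0656
area = ½ · 221.0656 ≈ 110.533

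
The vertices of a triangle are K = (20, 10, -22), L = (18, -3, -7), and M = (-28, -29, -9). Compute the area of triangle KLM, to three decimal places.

KL = (-2, -13, 15),  KM = (-48, -39, 13)
i: (-13)·13 - 15·(-39) = -169 - (-585) = 416
j: 15·(-48) - (-2)·13 = -720 - (-26) = -694
k: (-2)·(-39) - (-13)·(-48) = 78 - 624 = -546
KL × KM = (416, -694, -546)
|KL × KM| = √952808 ≈ 976.1188
area = ½ · 976.1188 ≈ 488.059

488.059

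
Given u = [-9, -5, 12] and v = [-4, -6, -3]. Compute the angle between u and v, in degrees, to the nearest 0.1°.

u · v = (-9)·(-4) + (-5)·(-6) + 12·(-3) = 36 + 30 - 36 = 30
|u|² = 81 + 25 + 144 = 250,  |u| = √250 ≈ 15.811388
|v|² = 16 + 36 + 9 = 61,  |v| = √61 ≈ 7.810250
cos θ = 30 / (15.811388 · 7.810250) ≈ 0.24293
θ = arccos(0.24293) ≈ 75.9°

75.9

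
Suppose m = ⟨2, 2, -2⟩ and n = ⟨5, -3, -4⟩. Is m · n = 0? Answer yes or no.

no

m · n = 2·5 + 2·(-3) + (-2)·(-4) = 10 - 6 + 8 = 12
Nonzero, so the vectors are not orthogonal.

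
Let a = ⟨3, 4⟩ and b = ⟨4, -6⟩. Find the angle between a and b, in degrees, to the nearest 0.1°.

109.4

a · b = 3·4 + 4·(-6) = 12 - 24 = -12
|a|² = 9 + 16 = 25,  |a| = √25 ≈ 5.000000
|b|² = 16 + 36 = 52,  |b| = √52 ≈ 7.211103
cos θ = -12 / (5.000000 · 7.211103) ≈ -0.33282
θ = arccos(-0.33282) ≈ 109.4°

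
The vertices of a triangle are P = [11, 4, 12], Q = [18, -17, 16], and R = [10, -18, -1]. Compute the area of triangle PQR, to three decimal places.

PQ = (7, -21, 4),  PR = (-1, -22, -13)
i: (-21)·(-13) - 4·(-22) = 273 - (-88) = 361
j: 4·(-1) - 7·(-13) = -4 - (-91) = 87
k: 7·(-22) - (-21)·(-1) = -154 - 21 = -175
PQ × PR = (361, 87, -175)
|PQ × PR| = √168515 ≈ 410.5058
area = ½ · 410.5058 ≈ 205.253

205.253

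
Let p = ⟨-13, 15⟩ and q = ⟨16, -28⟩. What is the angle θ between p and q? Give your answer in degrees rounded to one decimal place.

p · q = (-13)·16 + 15·(-28) = -208 - 420 = -628
|p|² = 169 + 225 = 394,  |p| = √394 ≈ 19.849433
|q|² = 256 + 784 = 1040,  |q| = √1040 ≈ 32.249031
cos θ = -628 / (19.849433 · 32.249031) ≈ -0.98106
θ = arccos(-0.98106) ≈ 168.8°

168.8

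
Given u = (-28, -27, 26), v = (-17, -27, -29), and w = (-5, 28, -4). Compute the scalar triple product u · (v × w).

-43725

v × w:
i: (-27)·(-4) - (-29)·28 = 108 - (-812) = 920
j: (-29)·(-5) - (-17)·(-4) = 145 - 68 = 77
k: (-17)·28 - (-27)·(-5) = -476 - 135 = -611
v × w = (920, 77, -611)
u · (v × w) = (-28)·920 + (-27)·77 + 26·(-611) = -25760 - 2079 - 15886 = -43725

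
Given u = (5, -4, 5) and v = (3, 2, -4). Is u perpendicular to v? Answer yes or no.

u · v = 5·3 + (-4)·2 + 5·(-4) = 15 - 8 - 20 = -13
Nonzero, so the vectors are not orthogonal.

no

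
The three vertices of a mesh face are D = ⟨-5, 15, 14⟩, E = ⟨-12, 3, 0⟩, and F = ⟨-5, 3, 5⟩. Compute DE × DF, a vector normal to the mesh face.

DE = (-7, -12, -14)
DF = (0, -12, -9)
i: (-12)·(-9) - (-14)·(-12) = 108 - 168 = -60
j: (-14)·0 - (-7)·(-9) = 0 - 63 = -63
k: (-7)·(-12) - (-12)·0 = 84 - 0 = 84
DE × DF = (-60, -63, 84)

(-60, -63, 84)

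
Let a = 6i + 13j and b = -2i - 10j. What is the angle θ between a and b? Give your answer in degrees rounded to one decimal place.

a · b = 6·(-2) + 13·(-10) = -12 - 130 = -142
|a|² = 36 + 169 = 205,  |a| = √205 ≈ 14.317821
|b|² = 4 + 100 = 104,  |b| = √104 ≈ 10.198039
cos θ = -142 / (14.317821 · 10.198039) ≈ -0.97251
θ = arccos(-0.97251) ≈ 166.5°

166.5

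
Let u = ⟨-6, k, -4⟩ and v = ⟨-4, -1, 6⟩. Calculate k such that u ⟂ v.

u · v = (-6)·(-4) + k·(-1) + (-4)·6 = 0 - 1k
Set equal to 0: -1k = 0, so k = 0.

0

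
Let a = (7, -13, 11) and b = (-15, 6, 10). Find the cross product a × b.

i: (-13)·10 - 11·6 = -130 - 66 = -196
j: 11·(-15) - 7·10 = -165 - 70 = -235
k: 7·6 - (-13)·(-15) = 42 - 195 = -153
a × b = (-196, -235, -153)

(-196, -235, -153)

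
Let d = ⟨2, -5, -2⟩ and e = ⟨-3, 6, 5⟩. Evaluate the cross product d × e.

(-13, -4, -3)

i: (-5)·5 - (-2)·6 = -25 - (-12) = -13
j: (-2)·(-3) - 2·5 = 6 - 10 = -4
k: 2·6 - (-5)·(-3) = 12 - 15 = -3
d × e = (-13, -4, -3)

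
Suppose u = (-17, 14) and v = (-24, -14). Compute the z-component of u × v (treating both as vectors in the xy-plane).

574

(-17)·(-14) - 14·(-24) = 238 - (-336) = 574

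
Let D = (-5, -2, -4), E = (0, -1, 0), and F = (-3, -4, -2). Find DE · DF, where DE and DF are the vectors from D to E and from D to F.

DE = E − D = (5, 1, 4)
DF = F − D = (2, -2, 2)
DE · DF = 5·2 + 1·(-2) + 4·2 = 10 - 2 + 8 = 16

16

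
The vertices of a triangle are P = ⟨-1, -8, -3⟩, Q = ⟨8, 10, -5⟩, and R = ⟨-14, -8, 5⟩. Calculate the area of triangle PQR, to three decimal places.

139.291

PQ = (9, 18, -2),  PR = (-13, 0, 8)
i: 18·8 - (-2)·0 = 144 - 0 = 144
j: (-2)·(-13) - 9·8 = 26 - 72 = -46
k: 9·0 - 18·(-13) = 0 - (-234) = 234
PQ × PR = (144, -46, 234)
|PQ × PR| = √77608 ≈ 278.5821
area = ½ · 278.5821 ≈ 139.291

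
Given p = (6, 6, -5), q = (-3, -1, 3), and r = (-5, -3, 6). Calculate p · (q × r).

16

q × r:
i: (-1)·6 - 3·(-3) = -6 - (-9) = 3
j: 3·(-5) - (-3)·6 = -15 - (-18) = 3
k: (-3)·(-3) - (-1)·(-5) = 9 - 5 = 4
q × r = (3, 3, 4)
p · (q × r) = 6·3 + 6·3 + (-5)·4 = 18 + 18 - 20 = 16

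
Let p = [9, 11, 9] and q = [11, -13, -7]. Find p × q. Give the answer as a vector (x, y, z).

i: 11·(-7) - 9·(-13) = -77 - (-117) = 40
j: 9·11 - 9·(-7) = 99 - (-63) = 162
k: 9·(-13) - 11·11 = -117 - 121 = -238
p × q = (40, 162, -238)

(40, 162, -238)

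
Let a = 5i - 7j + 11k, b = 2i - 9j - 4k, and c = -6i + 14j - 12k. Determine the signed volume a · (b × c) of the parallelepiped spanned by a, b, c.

b × c:
i: (-9)·(-12) - (-4)·14 = 108 - (-56) = 164
j: (-4)·(-6) - 2·(-12) = 24 - (-24) = 48
k: 2·14 - (-9)·(-6) = 28 - 54 = -26
b × c = (164, 48, -26)
a · (b × c) = 5·164 + (-7)·48 + 11·(-26) = 820 - 336 - 286 = 198

198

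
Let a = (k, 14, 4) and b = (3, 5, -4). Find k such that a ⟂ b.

a · b = k·3 + 14·5 + 4·(-4) = 54 + 3k
Set equal to 0: 3k = -54, so k = -18.

-18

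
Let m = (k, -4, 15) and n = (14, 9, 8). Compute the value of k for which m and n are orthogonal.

m · n = k·14 + (-4)·9 + 15·8 = 84 + 14k
Set equal to 0: 14k = -84, so k = -6.

-6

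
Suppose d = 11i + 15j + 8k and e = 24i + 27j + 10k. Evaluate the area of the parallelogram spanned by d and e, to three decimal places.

i: 15·10 - 8·27 = 150 - 216 = -66
j: 8·24 - 11·10 = 192 - 110 = 82
k: 11·27 - 15·24 = 297 - 360 = -63
d × e = (-66, 82, -63)
|d × e| = √((-66)² + 82² + (-63)²) = √15049 ≈ 122.6744

122.674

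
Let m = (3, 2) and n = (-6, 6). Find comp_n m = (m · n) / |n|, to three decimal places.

m · n = 3·(-6) + 2·6 = -18 + 12 = -6
|n| = √(36 + 36) = √72 ≈ 8.4853
comp_n m = -6 / √72 ≈ -0.707

-0.707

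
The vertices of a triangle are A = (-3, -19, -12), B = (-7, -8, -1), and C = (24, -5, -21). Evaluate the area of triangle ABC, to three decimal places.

AB = (-4, 11, 11),  AC = (27, 14, -9)
i: 11·(-9) - 11·14 = -99 - 154 = -253
j: 11·27 - (-4)·(-9) = 297 - 36 = 261
k: (-4)·14 - 11·27 = -56 - 297 = -353
AB × AC = (-253, 261, -353)
|AB × AC| = √256739 ≈ 506.6942
area = ½ · 506.6942 ≈ 253.347

253.347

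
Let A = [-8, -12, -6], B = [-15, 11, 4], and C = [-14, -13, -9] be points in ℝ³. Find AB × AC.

(-59, -81, 145)

AB = (-7, 23, 10)
AC = (-6, -1, -3)
i: 23·(-3) - 10·(-1) = -69 - (-10) = -59
j: 10·(-6) - (-7)·(-3) = -60 - 21 = -81
k: (-7)·(-1) - 23·(-6) = 7 - (-138) = 145
AB × AC = (-59, -81, 145)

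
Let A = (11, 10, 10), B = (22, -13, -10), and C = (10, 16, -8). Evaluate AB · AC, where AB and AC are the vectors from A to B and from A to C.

211

AB = B − A = (11, -23, -20)
AC = C − A = (-1, 6, -18)
AB · AC = 11·(-1) + (-23)·6 + (-20)·(-18) = -11 - 138 + 360 = 211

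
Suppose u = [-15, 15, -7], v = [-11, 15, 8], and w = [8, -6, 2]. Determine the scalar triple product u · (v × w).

498

v × w:
i: 15·2 - 8·(-6) = 30 - (-48) = 78
j: 8·8 - (-11)·2 = 64 - (-22) = 86
k: (-11)·(-6) - 15·8 = 66 - 120 = -54
v × w = (78, 86, -54)
u · (v × w) = (-15)·78 + 15·86 + (-7)·(-54) = -1170 + 1290 + 378 = 498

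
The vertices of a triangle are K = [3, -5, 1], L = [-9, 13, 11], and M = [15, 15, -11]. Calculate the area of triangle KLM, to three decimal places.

308.856

KL = (-12, 18, 10),  KM = (12, 20, -12)
i: 18·(-12) - 10·20 = -216 - 200 = -416
j: 10·12 - (-12)·(-12) = 120 - 144 = -24
k: (-12)·20 - 18·12 = -240 - 216 = -456
KL × KM = (-416, -24, -456)
|KL × KM| = √381568 ≈ 617.7119
area = ½ · 617.7119 ≈ 308.856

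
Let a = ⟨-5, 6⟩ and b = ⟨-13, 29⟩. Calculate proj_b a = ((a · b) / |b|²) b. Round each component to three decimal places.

a · b = (-5)·(-13) + 6·29 = 65 + 174 = 239
|b|² = 169 + 841 = 1010
proj_b a = (239/1010) · (-13, 29) ≈ (-3.076, 6.862)

(-3.076, 6.862)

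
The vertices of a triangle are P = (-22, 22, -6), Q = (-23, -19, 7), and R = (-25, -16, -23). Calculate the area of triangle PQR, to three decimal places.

597.671

PQ = (-1, -41, 13),  PR = (-3, -38, -17)
i: (-41)·(-17) - 13·(-38) = 697 - (-494) = 1191
j: 13·(-3) - (-1)·(-17) = -39 - 17 = -56
k: (-1)·(-38) - (-41)·(-3) = 38 - 123 = -85
PQ × PR = (1191, -56, -85)
|PQ × PR| = √1428842 ≈ 1195.3418
area = ½ · 1195.3418 ≈ 597.671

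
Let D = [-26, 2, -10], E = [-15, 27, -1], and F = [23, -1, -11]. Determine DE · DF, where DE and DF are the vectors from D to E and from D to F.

DE = E − D = (11, 25, 9)
DF = F − D = (49, -3, -1)
DE · DF = 11·49 + 25·(-3) + 9·(-1) = 539 - 75 - 9 = 455

455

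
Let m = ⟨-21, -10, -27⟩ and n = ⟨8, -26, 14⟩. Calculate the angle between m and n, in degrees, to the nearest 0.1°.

m · n = (-21)·8 + (-10)·(-26) + (-27)·14 = -168 + 260 - 378 = -286
|m|² = 441 + 100 + 729 = 1270,  |m| = √1270 ≈ 35.637059
|n|² = 64 + 676 + 196 = 936,  |n| = √936 ≈ 30.594117
cos θ = -286 / (35.637059 · 30.594117) ≈ -0.26232
θ = arccos(-0.26232) ≈ 105.2°

105.2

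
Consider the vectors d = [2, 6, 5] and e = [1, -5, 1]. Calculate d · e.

d · e = 2·1 + 6·(-5) + 5·1 = 2 - 30 + 5 = -23

-23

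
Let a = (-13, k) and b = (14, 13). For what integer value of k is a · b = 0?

14

a · b = (-13)·14 + k·13 = -182 + 13k
Set equal to 0: 13k = 182, so k = 14.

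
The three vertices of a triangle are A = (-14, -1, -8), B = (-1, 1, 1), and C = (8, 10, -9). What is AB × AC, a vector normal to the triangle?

(-101, 211, 99)

AB = (13, 2, 9)
AC = (22, 11, -1)
i: 2·(-1) - 9·11 = -2 - 99 = -101
j: 9·22 - 13·(-1) = 198 - (-13) = 211
k: 13·11 - 2·22 = 143 - 44 = 99
AB × AC = (-101, 211, 99)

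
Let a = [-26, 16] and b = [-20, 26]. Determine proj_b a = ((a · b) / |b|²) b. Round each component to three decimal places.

a · b = (-26)·(-20) + 16·26 = 520 + 416 = 936
|b|² = 400 + 676 = 1076
proj_b a = (936/1076) · (-20, 26) ≈ (-17.398, 22.617)

(-17.398, 22.617)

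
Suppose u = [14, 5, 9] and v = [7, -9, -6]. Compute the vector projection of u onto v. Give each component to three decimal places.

(-0.042, 0.054, 0.036)

u · v = 14·7 + 5·(-9) + 9·(-6) = 98 - 45 - 54 = -1
|v|² = 49 + 81 + 36 = 166
proj_v u = (-1/166) · (7, -9, -6) ≈ (-0.042, 0.054, 0.036)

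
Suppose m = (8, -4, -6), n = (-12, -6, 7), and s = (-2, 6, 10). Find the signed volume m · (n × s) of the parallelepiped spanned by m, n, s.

-736

n × s:
i: (-6)·10 - 7·6 = -60 - 42 = -102
j: 7·(-2) - (-12)·10 = -14 - (-120) = 106
k: (-12)·6 - (-6)·(-2) = -72 - 12 = -84
n × s = (-102, 106, -84)
m · (n × s) = 8·(-102) + (-4)·106 + (-6)·(-84) = -816 - 424 + 504 = -736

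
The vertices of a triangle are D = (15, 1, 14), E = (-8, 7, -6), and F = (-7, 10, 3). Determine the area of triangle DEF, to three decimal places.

115.748

DE = (-23, 6, -20),  DF = (-22, 9, -11)
i: 6·(-11) - (-20)·9 = -66 - (-180) = 114
j: (-20)·(-22) - (-23)·(-11) = 440 - 253 = 187
k: (-23)·9 - 6·(-22) = -207 - (-132) = -75
DE × DF = (114, 187, -75)
|DE × DF| = √53590 ≈ 231.4951
area = ½ · 231.4951 ≈ 115.748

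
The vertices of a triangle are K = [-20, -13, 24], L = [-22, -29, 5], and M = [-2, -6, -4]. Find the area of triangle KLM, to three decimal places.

KL = (-2, -16, -19),  KM = (18, 7, -28)
i: (-16)·(-28) - (-19)·7 = 448 - (-133) = 581
j: (-19)·18 - (-2)·(-28) = -342 - 56 = -398
k: (-2)·7 - (-16)·18 = -14 - (-288) = 274
KL × KM = (581, -398, 274)
|KL × KM| = √571041 ≈ 755.6725
area = ½ · 755.6725 ≈ 377.836

377.836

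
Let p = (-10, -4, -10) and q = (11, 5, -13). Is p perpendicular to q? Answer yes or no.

p · q = (-10)·11 + (-4)·5 + (-10)·(-13) = -110 - 20 + 130 = 0
Zero, so the vectors are orthogonal.

yes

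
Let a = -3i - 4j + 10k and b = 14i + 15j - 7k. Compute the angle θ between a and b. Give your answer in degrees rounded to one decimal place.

a · b = (-3)·14 + (-4)·15 + 10·(-7) = -42 - 60 - 70 = -172
|a|² = 9 + 16 + 100 = 125,  |a| = √125 ≈ 11.180340
|b|² = 196 + 225 + 49 = 470,  |b| = √470 ≈ 21.679483
cos θ = -172 / (11.180340 · 21.679483) ≈ -0.70962
θ = arccos(-0.70962) ≈ 135.2°

135.2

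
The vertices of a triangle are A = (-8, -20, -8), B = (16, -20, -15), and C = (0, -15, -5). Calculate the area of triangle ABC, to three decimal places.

AB = (24, 0, -7),  AC = (8, 5, 3)
i: 0·3 - (-7)·5 = 0 - (-35) = 35
j: (-7)·8 - 24·3 = -56 - 72 = -128
k: 24·5 - 0·8 = 120 - 0 = 120
AB × AC = (35, -128, 120)
|AB × AC| = √32009 ≈ 178.9106
area = ½ · 178.9106 ≈ 89.455

89.455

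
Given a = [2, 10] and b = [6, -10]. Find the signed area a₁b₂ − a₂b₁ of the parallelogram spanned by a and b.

2·(-10) - 10·6 = -20 - 60 = -80

-80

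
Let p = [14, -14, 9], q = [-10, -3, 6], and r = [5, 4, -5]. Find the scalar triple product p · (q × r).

-71

q × r:
i: (-3)·(-5) - 6·4 = 15 - 24 = -9
j: 6·5 - (-10)·(-5) = 30 - 50 = -20
k: (-10)·4 - (-3)·5 = -40 - (-15) = -25
q × r = (-9, -20, -25)
p · (q × r) = 14·(-9) + (-14)·(-20) + 9·(-25) = -126 + 280 - 225 = -71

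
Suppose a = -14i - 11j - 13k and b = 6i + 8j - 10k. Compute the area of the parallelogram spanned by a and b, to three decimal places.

308.927

i: (-11)·(-10) - (-13)·8 = 110 - (-104) = 214
j: (-13)·6 - (-14)·(-10) = -78 - 140 = -218
k: (-14)·8 - (-11)·6 = -112 - (-66) = -46
a × b = (214, -218, -46)
|a × b| = √(214² + (-218)² + (-46)²) = √95436 ≈ 308.9272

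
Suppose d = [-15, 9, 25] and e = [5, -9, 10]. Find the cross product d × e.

i: 9·10 - 25·(-9) = 90 - (-225) = 315
j: 25·5 - (-15)·10 = 125 - (-150) = 275
k: (-15)·(-9) - 9·5 = 135 - 45 = 90
d × e = (315, 275, 90)

(315, 275, 90)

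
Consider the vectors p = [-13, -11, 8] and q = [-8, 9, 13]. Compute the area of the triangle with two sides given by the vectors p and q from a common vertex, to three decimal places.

157.540

i: (-11)·13 - 8·9 = -143 - 72 = -215
j: 8·(-8) - (-13)·13 = -64 - (-169) = 105
k: (-13)·9 - (-11)·(-8) = -117 - 88 = -205
p × q = (-215, 105, -205)
|p × q| = √((-215)² + 105² + (-205)²) = √99275 ≈ 315.0794
area = ½ · 315.0794 ≈ 157.540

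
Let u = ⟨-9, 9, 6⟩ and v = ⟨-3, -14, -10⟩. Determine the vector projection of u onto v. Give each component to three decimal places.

(1.564, 7.298, 5.213)

u · v = (-9)·(-3) + 9·(-14) + 6·(-10) = 27 - 126 - 60 = -159
|v|² = 9 + 196 + 100 = 305
proj_v u = (-159/305) · (-3, -14, -10) ≈ (1.564, 7.298, 5.213)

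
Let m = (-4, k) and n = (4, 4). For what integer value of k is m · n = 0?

4

m · n = (-4)·4 + k·4 = -16 + 4k
Set equal to 0: 4k = 16, so k = 4.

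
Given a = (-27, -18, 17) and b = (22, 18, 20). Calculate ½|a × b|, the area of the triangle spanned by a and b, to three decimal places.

i: (-18)·20 - 17·18 = -360 - 306 = -666
j: 17·22 - (-27)·20 = 374 - (-540) = 914
k: (-27)·18 - (-18)·22 = -486 - (-396) = -90
a × b = (-666, 914, -90)
|a × b| = √((-666)² + 914² + (-90)²) = √1287052 ≈ 1134.4831
area = ½ · 1134.4831 ≈ 567.242

567.242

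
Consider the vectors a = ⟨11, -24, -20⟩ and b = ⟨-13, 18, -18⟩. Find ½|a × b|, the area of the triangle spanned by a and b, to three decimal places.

i: (-24)·(-18) - (-20)·18 = 432 - (-360) = 792
j: (-20)·(-13) - 11·(-18) = 260 - (-198) = 458
k: 11·18 - (-24)·(-13) = 198 - 312 = -114
a × b = (792, 458, -114)
|a × b| = √(792² + 458² + (-114)²) = √850024 ≈ 921.9675
area = ½ · 921.9675 ≈ 460.984

460.984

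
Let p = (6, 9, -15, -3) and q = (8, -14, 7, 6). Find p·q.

p · q = 6·8 + 9·(-14) + (-15)·7 + (-3)·6 = 48 - 126 - 105 - 18 = -201

-201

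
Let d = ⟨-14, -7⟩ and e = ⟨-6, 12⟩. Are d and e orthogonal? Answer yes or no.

d · e = (-14)·(-6) + (-7)·12 = 84 - 84 = 0
Zero, so the vectors are orthogonal.

yes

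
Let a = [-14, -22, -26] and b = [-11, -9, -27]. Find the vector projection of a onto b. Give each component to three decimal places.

(-12.453, -10.189, -30.567)

a · b = (-14)·(-11) + (-22)·(-9) + (-26)·(-27) = 154 + 198 + 702 = 1054
|b|² = 121 + 81 + 729 = 931
proj_b a = (1054/931) · (-11, -9, -27) ≈ (-12.453, -10.189, -30.567)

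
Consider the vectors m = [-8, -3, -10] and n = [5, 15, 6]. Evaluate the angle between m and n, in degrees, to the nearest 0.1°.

130.7

m · n = (-8)·5 + (-3)·15 + (-10)·6 = -40 - 45 - 60 = -145
|m|² = 64 + 9 + 100 = 173,  |m| = √173 ≈ 13.152946
|n|² = 25 + 225 + 36 = 286,  |n| = √286 ≈ 16.911535
cos θ = -145 / (13.152946 · 16.911535) ≈ -0.65187
θ = arccos(-0.65187) ≈ 130.7°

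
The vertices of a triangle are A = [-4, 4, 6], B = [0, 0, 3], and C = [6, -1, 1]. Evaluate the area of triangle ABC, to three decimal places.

AB = (4, -4, -3),  AC = (10, -5, -5)
i: (-4)·(-5) - (-3)·(-5) = 20 - 15 = 5
j: (-3)·10 - 4·(-5) = -30 - (-20) = -10
k: 4·(-5) - (-4)·10 = -20 - (-40) = 20
AB × AC = (5, -10, 20)
|AB × AC| = √525 ≈ 22.9129
area = ½ · 22.9129 ≈ 11.456

11.456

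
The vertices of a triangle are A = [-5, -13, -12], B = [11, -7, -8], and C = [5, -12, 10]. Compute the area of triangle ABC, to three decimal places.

AB = (16, 6, 4),  AC = (10, 1, 22)
i: 6·22 - 4·1 = 132 - 4 = 128
j: 4·10 - 16·22 = 40 - 352 = -312
k: 16·1 - 6·10 = 16 - 60 = -44
AB × AC = (128, -312, -44)
|AB × AC| = √115664 ≈ 340.0941
area = ½ · 340.0941 ≈ 170.047

170.047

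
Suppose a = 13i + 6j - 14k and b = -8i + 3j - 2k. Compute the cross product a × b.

i: 6·(-2) - (-14)·3 = -12 - (-42) = 30
j: (-14)·(-8) - 13·(-2) = 112 - (-26) = 138
k: 13·3 - 6·(-8) = 39 - (-48) = 87
a × b = (30, 138, 87)

(30, 138, 87)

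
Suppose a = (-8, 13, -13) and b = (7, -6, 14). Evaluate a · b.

a · b = (-8)·7 + 13·(-6) + (-13)·14 = -56 - 78 - 182 = -316

-316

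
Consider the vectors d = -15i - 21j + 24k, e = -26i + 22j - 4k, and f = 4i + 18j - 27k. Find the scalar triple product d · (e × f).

9564

e × f:
i: 22·(-27) - (-4)·18 = -594 - (-72) = -522
j: (-4)·4 - (-26)·(-27) = -16 - 702 = -718
k: (-26)·18 - 22·4 = -468 - 88 = -556
e × f = (-522, -718, -556)
d · (e × f) = (-15)·(-522) + (-21)·(-718) + 24·(-556) = 7830 + 15078 - 13344 = 9564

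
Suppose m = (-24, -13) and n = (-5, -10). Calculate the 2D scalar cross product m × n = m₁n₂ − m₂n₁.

(-24)·(-10) - (-13)·(-5) = 240 - 65 = 175

175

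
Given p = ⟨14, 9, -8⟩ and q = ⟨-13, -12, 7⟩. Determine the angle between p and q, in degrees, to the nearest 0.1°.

p · q = 14·(-13) + 9·(-12) + (-8)·7 = -182 - 108 - 56 = -346
|p|² = 196 + 81 + 64 = 341,  |p| = √341 ≈ 18.466185
|q|² = 169 + 144 + 49 = 362,  |q| = √362 ≈ 19.026298
cos θ = -346 / (18.466185 · 19.026298) ≈ -0.98479
θ = arccos(-0.98479) ≈ 170.0°

170.0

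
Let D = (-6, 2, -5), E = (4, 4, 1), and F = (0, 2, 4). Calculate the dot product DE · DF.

114

DE = E − D = (10, 2, 6)
DF = F − D = (6, 0, 9)
DE · DF = 10·6 + 2·0 + 6·9 = 60 + 0 + 54 = 114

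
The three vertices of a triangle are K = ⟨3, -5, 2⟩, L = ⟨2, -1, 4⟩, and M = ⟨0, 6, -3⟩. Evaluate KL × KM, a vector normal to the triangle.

(-42, -11, 1)

KL = (-1, 4, 2)
KM = (-3, 11, -5)
i: 4·(-5) - 2·11 = -20 - 22 = -42
j: 2·(-3) - (-1)·(-5) = -6 - 5 = -11
k: (-1)·11 - 4·(-3) = -11 - (-12) = 1
KL × KM = (-42, -11, 1)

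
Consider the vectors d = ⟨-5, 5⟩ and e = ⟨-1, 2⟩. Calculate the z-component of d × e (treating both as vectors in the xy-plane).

(-5)·2 - 5·(-1) = -10 - (-5) = -5

-5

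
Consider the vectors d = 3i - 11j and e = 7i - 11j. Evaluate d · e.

d · e = 3·7 + (-11)·(-11) = 21 + 121 = 142

142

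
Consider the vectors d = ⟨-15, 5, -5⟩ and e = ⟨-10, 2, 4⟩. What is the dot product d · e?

140

d · e = (-15)·(-10) + 5·2 + (-5)·4 = 150 + 10 - 20 = 140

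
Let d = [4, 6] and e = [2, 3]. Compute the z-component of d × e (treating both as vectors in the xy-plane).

0

4·3 - 6·2 = 12 - 12 = 0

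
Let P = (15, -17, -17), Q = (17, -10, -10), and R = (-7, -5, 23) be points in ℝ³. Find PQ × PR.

(196, -234, 178)

PQ = (2, 7, 7)
PR = (-22, 12, 40)
i: 7·40 - 7·12 = 280 - 84 = 196
j: 7·(-22) - 2·40 = -154 - 80 = -234
k: 2·12 - 7·(-22) = 24 - (-154) = 178
PQ × PR = (196, -234, 178)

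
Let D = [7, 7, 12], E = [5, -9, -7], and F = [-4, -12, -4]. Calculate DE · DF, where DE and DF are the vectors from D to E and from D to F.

630

DE = E − D = (-2, -16, -19)
DF = F − D = (-11, -19, -16)
DE · DF = (-2)·(-11) + (-16)·(-19) + (-19)·(-16) = 22 + 304 + 304 = 630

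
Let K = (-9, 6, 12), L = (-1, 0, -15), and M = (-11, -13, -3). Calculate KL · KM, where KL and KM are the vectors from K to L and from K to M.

503

KL = L − K = (8, -6, -27)
KM = M − K = (-2, -19, -15)
KL · KM = 8·(-2) + (-6)·(-19) + (-27)·(-15) = -16 + 114 + 405 = 503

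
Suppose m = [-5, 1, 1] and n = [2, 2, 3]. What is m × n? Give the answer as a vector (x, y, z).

(1, 17, -12)

i: 1·3 - 1·2 = 3 - 2 = 1
j: 1·2 - (-5)·3 = 2 - (-15) = 17
k: (-5)·2 - 1·2 = -10 - 2 = -12
m × n = (1, 17, -12)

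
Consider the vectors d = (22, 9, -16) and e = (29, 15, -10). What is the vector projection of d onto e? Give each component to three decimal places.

d · e = 22·29 + 9·15 + (-16)·(-10) = 638 + 135 + 160 = 933
|e|² = 841 + 225 + 100 = 1166
proj_e d = (933/1166) · (29, 15, -10) ≈ (23.205, 12.003, -8.002)

(23.205, 12.003, -8.002)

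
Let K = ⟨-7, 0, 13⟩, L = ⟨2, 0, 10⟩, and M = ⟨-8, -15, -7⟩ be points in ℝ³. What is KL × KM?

(-45, 183, -135)

KL = (9, 0, -3)
KM = (-1, -15, -20)
i: 0·(-20) - (-3)·(-15) = 0 - 45 = -45
j: (-3)·(-1) - 9·(-20) = 3 - (-180) = 183
k: 9·(-15) - 0·(-1) = -135 - 0 = -135
KL × KM = (-45, 183, -135)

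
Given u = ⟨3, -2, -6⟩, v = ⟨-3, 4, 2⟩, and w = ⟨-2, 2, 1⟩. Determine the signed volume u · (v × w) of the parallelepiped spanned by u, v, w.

-10

v × w:
i: 4·1 - 2·2 = 4 - 4 = 0
j: 2·(-2) - (-3)·1 = -4 - (-3) = -1
k: (-3)·2 - 4·(-2) = -6 - (-8) = 2
v × w = (0, -1, 2)
u · (v × w) = 3·0 + (-2)·(-1) + (-6)·2 = 0 + 2 - 12 = -10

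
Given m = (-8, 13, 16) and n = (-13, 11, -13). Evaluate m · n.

39

m · n = (-8)·(-13) + 13·11 + 16·(-13) = 104 + 143 - 208 = 39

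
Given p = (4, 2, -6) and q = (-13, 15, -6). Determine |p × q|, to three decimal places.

154.544

i: 2·(-6) - (-6)·15 = -12 - (-90) = 78
j: (-6)·(-13) - 4·(-6) = 78 - (-24) = 102
k: 4·15 - 2·(-13) = 60 - (-26) = 86
p × q = (78, 102, 86)
|p × q| = √(78² + 102² + 86²) = √23884 ≈ 154.5445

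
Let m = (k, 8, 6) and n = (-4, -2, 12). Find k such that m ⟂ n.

m · n = k·(-4) + 8·(-2) + 6·12 = 56 - 4k
Set equal to 0: -4k = -56, so k = 14.

14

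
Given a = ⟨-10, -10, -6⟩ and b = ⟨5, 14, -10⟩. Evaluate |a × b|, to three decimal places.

242.603

i: (-10)·(-10) - (-6)·14 = 100 - (-84) = 184
j: (-6)·5 - (-10)·(-10) = -30 - 100 = -130
k: (-10)·14 - (-10)·5 = -140 - (-50) = -90
a × b = (184, -130, -90)
|a × b| = √(184² + (-130)² + (-90)²) = √58856 ≈ 242.6026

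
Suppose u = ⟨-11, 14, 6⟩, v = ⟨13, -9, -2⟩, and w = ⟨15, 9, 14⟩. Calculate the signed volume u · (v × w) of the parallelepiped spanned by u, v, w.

v × w:
i: (-9)·14 - (-2)·9 = -126 - (-18) = -108
j: (-2)·15 - 13·14 = -30 - 182 = -212
k: 13·9 - (-9)·15 = 117 - (-135) = 252
v × w = (-108, -212, 252)
u · (v × w) = (-11)·(-108) + 14·(-212) + 6·252 = 1188 - 2968 + 1512 = -268

-268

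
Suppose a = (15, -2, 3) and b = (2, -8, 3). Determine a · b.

55

a · b = 15·2 + (-2)·(-8) + 3·3 = 30 + 16 + 9 = 55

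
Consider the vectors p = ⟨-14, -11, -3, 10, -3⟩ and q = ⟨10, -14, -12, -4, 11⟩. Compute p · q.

p · q = (-14)·10 + (-11)·(-14) + (-3)·(-12) + 10·(-4) + (-3)·11 = -140 + 154 + 36 - 40 - 33 = -23

-23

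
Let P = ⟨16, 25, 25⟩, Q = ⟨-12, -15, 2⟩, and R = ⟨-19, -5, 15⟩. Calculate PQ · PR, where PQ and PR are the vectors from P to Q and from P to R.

PQ = Q − P = (-28, -40, -23)
PR = R − P = (-35, -30, -10)
PQ · PR = (-28)·(-35) + (-40)·(-30) + (-23)·(-10) = 980 + 1200 + 230 = 2410

2410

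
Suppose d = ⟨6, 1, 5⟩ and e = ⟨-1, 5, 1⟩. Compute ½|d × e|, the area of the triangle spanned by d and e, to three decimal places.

20.359

i: 1·1 - 5·5 = 1 - 25 = -24
j: 5·(-1) - 6·1 = -5 - 6 = -11
k: 6·5 - 1·(-1) = 30 - (-1) = 31
d × e = (-24, -11, 31)
|d × e| = √((-24)² + (-11)² + 31²) = √1658 ≈ 40.7185
area = ½ · 40.7185 ≈ 20.359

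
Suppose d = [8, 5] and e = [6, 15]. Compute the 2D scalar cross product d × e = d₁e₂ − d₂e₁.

8·15 - 5·6 = 120 - 30 = 90

90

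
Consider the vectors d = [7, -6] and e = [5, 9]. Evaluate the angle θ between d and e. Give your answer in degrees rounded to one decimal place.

101.5

d · e = 7·5 + (-6)·9 = 35 - 54 = -19
|d|² = 49 + 36 = 85,  |d| = √85 ≈ 9.219544
|e|² = 25 + 81 = 106,  |e| = √106 ≈ 10.295630
cos θ = -19 / (9.219544 · 10.295630) ≈ -0.20017
θ = arccos(-0.20017) ≈ 101.5°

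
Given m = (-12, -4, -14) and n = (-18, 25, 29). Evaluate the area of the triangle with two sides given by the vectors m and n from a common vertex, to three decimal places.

371.867

i: (-4)·29 - (-14)·25 = -116 - (-350) = 234
j: (-14)·(-18) - (-12)·29 = 252 - (-348) = 600
k: (-12)·25 - (-4)·(-18) = -300 - 72 = -372
m × n = (234, 600, -372)
|m × n| = √(234² + 600² + (-372)²) = √553140 ≈ 743.7338
area = ½ · 743.7338 ≈ 371.867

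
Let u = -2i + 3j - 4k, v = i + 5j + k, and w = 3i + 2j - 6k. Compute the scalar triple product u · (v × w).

143

v × w:
i: 5·(-6) - 1·2 = -30 - 2 = -32
j: 1·3 - 1·(-6) = 3 - (-6) = 9
k: 1·2 - 5·3 = 2 - 15 = -13
v × w = (-32, 9, -13)
u · (v × w) = (-2)·(-32) + 3·9 + (-4)·(-13) = 64 + 27 + 52 = 143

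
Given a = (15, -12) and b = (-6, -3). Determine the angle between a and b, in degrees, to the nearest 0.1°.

114.8

a · b = 15·(-6) + (-12)·(-3) = -90 + 36 = -54
|a|² = 225 + 144 = 369,  |a| = √369 ≈ 19.209373
|b|² = 36 + 9 = 45,  |b| = √45 ≈ 6.708204
cos θ = -54 / (19.209373 · 6.708204) ≈ -0.41906
θ = arccos(-0.41906) ≈ 114.8°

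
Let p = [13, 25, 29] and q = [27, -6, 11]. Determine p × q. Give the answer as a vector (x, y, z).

(449, 640, -753)

i: 25·11 - 29·(-6) = 275 - (-174) = 449
j: 29·27 - 13·11 = 783 - 143 = 640
k: 13·(-6) - 25·27 = -78 - 675 = -753
p × q = (449, 640, -753)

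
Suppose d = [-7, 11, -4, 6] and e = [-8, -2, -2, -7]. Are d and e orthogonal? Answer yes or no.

d · e = (-7)·(-8) + 11·(-2) + (-4)·(-2) + 6·(-7) = 56 - 22 + 8 - 42 = 0
Zero, so the vectors are orthogonal.

yes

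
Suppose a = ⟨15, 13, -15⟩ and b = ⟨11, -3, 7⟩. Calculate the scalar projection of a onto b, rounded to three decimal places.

1.570

a · b = 15·11 + 13·(-3) + (-15)·7 = 165 - 39 - 105 = 21
|b| = √(121 + 9 + 49) = √179 ≈ 13.3791
comp_b a = 21 / √179 ≈ 1.570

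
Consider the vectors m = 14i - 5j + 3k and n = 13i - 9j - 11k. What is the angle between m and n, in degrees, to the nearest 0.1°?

48.4

m · n = 14·13 + (-5)·(-9) + 3·(-11) = 182 + 45 - 33 = 194
|m|² = 196 + 25 + 9 = 230,  |m| = √230 ≈ 15.165751
|n|² = 169 + 81 + 121 = 371,  |n| = √371 ≈ 19.261360
cos θ = 194 / (15.165751 · 19.261360) ≈ 0.66413
θ = arccos(0.66413) ≈ 48.4°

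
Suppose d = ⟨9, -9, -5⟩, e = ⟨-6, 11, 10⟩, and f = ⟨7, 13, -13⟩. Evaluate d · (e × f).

e × f:
i: 11·(-13) - 10·13 = -143 - 130 = -273
j: 10·7 - (-6)·(-13) = 70 - 78 = -8
k: (-6)·13 - 11·7 = -78 - 77 = -155
e × f = (-273, -8, -155)
d · (e × f) = 9·(-273) + (-9)·(-8) + (-5)·(-155) = -2457 + 72 + 775 = -1610

-1610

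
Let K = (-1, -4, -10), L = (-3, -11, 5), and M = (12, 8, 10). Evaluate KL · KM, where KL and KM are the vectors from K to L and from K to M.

KL = L − K = (-2, -7, 15)
KM = M − K = (13, 12, 20)
KL · KM = (-2)·13 + (-7)·12 + 15·20 = -26 - 84 + 300 = 190

190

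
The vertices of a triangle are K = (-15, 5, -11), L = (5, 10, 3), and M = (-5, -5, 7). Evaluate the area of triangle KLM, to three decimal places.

202.361

KL = (20, 5, 14),  KM = (10, -10, 18)
i: 5·18 - 14·(-10) = 90 - (-140) = 230
j: 14·10 - 20·18 = 140 - 360 = -220
k: 20·(-10) - 5·10 = -200 - 50 = -250
KL × KM = (230, -220, -250)
|KL × KM| = √163800 ≈ 404.7221
area = ½ · 404.7221 ≈ 202.361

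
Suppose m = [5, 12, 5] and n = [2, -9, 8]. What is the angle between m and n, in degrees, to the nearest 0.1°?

109.9

m · n = 5·2 + 12·(-9) + 5·8 = 10 - 108 + 40 = -58
|m|² = 25 + 144 + 25 = 194,  |m| = √194 ≈ 13.928388
|n|² = 4 + 81 + 64 = 149,  |n| = √149 ≈ 12.206556
cos θ = -58 / (13.928388 · 12.206556) ≈ -0.34114
θ = arccos(-0.34114) ≈ 109.9°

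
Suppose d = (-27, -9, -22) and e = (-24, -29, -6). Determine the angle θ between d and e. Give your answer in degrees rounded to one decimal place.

40.6

d · e = (-27)·(-24) + (-9)·(-29) + (-22)·(-6) = 648 + 261 + 132 = 1041
|d|² = 729 + 81 + 484 = 1294,  |d| = √1294 ≈ 35.972211
|e|² = 576 + 841 + 36 = 1453,  |e| = √1453 ≈ 38.118237
cos θ = 1041 / (35.972211 · 38.118237) ≈ 0.75919
θ = arccos(0.75919) ≈ 40.6°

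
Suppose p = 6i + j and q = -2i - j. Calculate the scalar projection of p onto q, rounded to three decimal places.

-5.814

p · q = 6·(-2) + 1·(-1) = -12 - 1 = -13
|q| = √(4 + 1) = √5 ≈ 2.2361
comp_q p = -13 / √5 ≈ -5.814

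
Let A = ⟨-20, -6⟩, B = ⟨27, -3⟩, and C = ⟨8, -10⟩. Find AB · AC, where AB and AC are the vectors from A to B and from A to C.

1304

AB = B − A = (47, 3)
AC = C − A = (28, -4)
AB · AC = 47·28 + 3·(-4) = 1316 - 12 = 1304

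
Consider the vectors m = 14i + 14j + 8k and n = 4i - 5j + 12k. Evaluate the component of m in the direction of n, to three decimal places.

m · n = 14·4 + 14·(-5) + 8·12 = 56 - 70 + 96 = 82
|n| = √(16 + 25 + 144) = √185 ≈ 13.6015
comp_n m = 82 / √185 ≈ 6.029

6.029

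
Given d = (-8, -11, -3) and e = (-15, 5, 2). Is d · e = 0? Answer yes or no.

no

d · e = (-8)·(-15) + (-11)·5 + (-3)·2 = 120 - 55 - 6 = 59
Nonzero, so the vectors are not orthogonal.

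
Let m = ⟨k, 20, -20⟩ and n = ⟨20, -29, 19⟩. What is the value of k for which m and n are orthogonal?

m · n = k·20 + 20·(-29) + (-20)·19 = -960 + 20k
Set equal to 0: 20k = 960, so k = 48.

48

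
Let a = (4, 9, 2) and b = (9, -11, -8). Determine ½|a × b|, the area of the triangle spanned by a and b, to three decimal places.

i: 9·(-8) - 2·(-11) = -72 - (-22) = -50
j: 2·9 - 4·(-8) = 18 - (-32) = 50
k: 4·(-11) - 9·9 = -44 - 81 = -125
a × b = (-50, 50, -125)
|a × b| = √((-50)² + 50² + (-125)²) = √20625 ≈ 143.6141
area = ½ · 143.6141 ≈ 71.807

71.807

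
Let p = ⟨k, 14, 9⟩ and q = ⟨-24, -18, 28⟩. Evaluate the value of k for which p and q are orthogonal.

0

p · q = k·(-24) + 14·(-18) + 9·28 = 0 - 24k
Set equal to 0: -24k = 0, so k = 0.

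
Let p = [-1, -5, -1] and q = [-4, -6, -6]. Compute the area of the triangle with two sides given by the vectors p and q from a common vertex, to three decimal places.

i: (-5)·(-6) - (-1)·(-6) = 30 - 6 = 24
j: (-1)·(-4) - (-1)·(-6) = 4 - 6 = -2
k: (-1)·(-6) - (-5)·(-4) = 6 - 20 = -14
p × q = (24, -2, -14)
|p × q| = √(24² + (-2)² + (-14)²) = √776 ≈ 27.8568
area = ½ · 27.8568 ≈ 13.928

13.928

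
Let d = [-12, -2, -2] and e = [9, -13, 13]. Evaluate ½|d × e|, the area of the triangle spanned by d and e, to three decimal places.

114.044

i: (-2)·13 - (-2)·(-13) = -26 - 26 = -52
j: (-2)·9 - (-12)·13 = -18 - (-156) = 138
k: (-12)·(-13) - (-2)·9 = 156 - (-18) = 174
d × e = (-52, 138, 174)
|d × e| = √((-52)² + 138² + 174²) = √52024 ≈ 228.0877
area = ½ · 228.0877 ≈ 114.044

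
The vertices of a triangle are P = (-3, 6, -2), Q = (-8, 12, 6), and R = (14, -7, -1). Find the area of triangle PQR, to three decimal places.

91.310

PQ = (-5, 6, 8),  PR = (17, -13, 1)
i: 6·1 - 8·(-13) = 6 - (-104) = 110
j: 8·17 - (-5)·1 = 136 - (-5) = 141
k: (-5)·(-13) - 6·17 = 65 - 102 = -37
PQ × PR = (110, 141, -37)
|PQ × PR| = √33350 ≈ 182.6198
area = ½ · 182.6198 ≈ 91.310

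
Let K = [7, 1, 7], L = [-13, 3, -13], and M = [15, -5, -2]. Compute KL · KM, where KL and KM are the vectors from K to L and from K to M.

KL = L − K = (-20, 2, -20)
KM = M − K = (8, -6, -9)
KL · KM = (-20)·8 + 2·(-6) + (-20)·(-9) = -160 - 12 + 180 = 8

8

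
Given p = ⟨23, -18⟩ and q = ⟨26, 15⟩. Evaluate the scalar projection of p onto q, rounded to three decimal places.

10.927

p · q = 23·26 + (-18)·15 = 598 - 270 = 328
|q| = √(676 + 225) = √901 ≈ 30.0167
comp_q p = 328 / √901 ≈ 10.927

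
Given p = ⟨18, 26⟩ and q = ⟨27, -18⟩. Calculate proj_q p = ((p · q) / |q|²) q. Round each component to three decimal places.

(0.462, -0.308)

p · q = 18·27 + 26·(-18) = 486 - 468 = 18
|q|² = 729 + 324 = 1053
proj_q p = (18/1053) · (27, -18) ≈ (0.462, -0.308)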